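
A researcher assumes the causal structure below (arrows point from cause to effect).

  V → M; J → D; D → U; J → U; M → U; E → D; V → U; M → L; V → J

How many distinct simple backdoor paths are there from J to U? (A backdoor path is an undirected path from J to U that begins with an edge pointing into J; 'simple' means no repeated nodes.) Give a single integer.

A backdoor path from J to U is any simple undirected path whose first edge points into J (i.e. leaves J via a parent).
Parents of J: {V}.
Enumerating:
  P1: J <- V -> M -> U
  P2: J <- V -> U
That exhausts the simple backdoor paths. Count: 2.

2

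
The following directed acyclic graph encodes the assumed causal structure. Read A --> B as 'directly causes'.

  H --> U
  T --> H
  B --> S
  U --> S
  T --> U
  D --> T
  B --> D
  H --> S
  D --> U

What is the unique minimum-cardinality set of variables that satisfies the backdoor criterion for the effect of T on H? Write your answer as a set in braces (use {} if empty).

Variables eligible for adjustment (non-descendants of T, excluding T and H): {B, D}.
Backdoor paths from T to H:
  P1: T <- D <- B -> S <- H
  P2: T <- D <- B -> S <- U <- H
  P3: T <- D -> U <- H
  P4: T <- D -> U -> S <- H
Each backdoor path contains an unconditioned collider, so every path is already blocked with the empty conditioning set:
  P1: blocked at collider S (neither it nor any descendant is in the conditioning set).
  P2: blocked at collider S (neither it nor any descendant is in the conditioning set).
  P3: blocked at collider U (neither it nor any descendant is in the conditioning set).
  P4: blocked at collider S (neither it nor any descendant is in the conditioning set).
The empty set is therefore the unique smallest valid set.

{}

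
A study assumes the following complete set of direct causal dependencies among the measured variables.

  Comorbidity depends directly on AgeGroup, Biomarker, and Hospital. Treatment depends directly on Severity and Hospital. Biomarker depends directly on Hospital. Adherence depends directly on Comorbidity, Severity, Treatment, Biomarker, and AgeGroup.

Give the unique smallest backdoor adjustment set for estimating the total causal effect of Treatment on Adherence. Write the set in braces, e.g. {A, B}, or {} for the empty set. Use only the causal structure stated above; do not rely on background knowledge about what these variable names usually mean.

Variables eligible for adjustment (non-descendants of Treatment, excluding Treatment and Adherence): {AgeGroup, Biomarker, Comorbidity, Hospital, Severity}.
Backdoor paths from Treatment to Adherence:
  P1: Treatment <- Hospital -> Biomarker -> Comorbidity <- AgeGroup -> Adherence
  P2: Treatment <- Hospital -> Biomarker -> Comorbidity -> Adherence
  P3: Treatment <- Hospital -> Biomarker -> Adherence
  P4: Treatment <- Hospital -> Comorbidity <- Biomarker -> Adherence
  P5: Treatment <- Hospital -> Comorbidity <- AgeGroup -> Adherence
  P6: Treatment <- Hospital -> Comorbidity -> Adherence
  P7: Treatment <- Severity -> Adherence
The empty set is not sufficient: P2 (Treatment <- Hospital -> Biomarker -> Comorbidity -> Adherence) has no collider blocking it and no conditioned non-collider, so it is open.
Try {Hospital, Severity}:
  P1: blocked at fork node Hospital ∈ conditioning set.
  P2: blocked at fork node Hospital ∈ conditioning set.
  P3: blocked at fork node Hospital ∈ conditioning set.
  P4: blocked at fork node Hospital ∈ conditioning set.
  P5: blocked at fork node Hospital ∈ conditioning set.
  P6: blocked at fork node Hospital ∈ conditioning set.
  P7: blocked at fork node Severity ∈ conditioning set.
{Hospital, Severity} contains no descendant of Treatment and blocks every backdoor path.
Every element of {Hospital, Severity} is needed (dropping Hospital leaves P2 open; dropping Severity leaves P7 open), so no proper subset is valid.
Among all size-2 subsets of the eligible variables, only {Hospital, Severity} blocks every backdoor path, so it is the unique smallest valid adjustment set.

{Hospital, Severity}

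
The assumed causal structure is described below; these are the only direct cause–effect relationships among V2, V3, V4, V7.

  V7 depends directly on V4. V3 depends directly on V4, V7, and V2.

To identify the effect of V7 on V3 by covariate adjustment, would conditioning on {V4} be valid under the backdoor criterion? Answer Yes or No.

Backdoor paths from V7 to V3 (paths whose first edge points into V7):
  P1: V7 <- V4 -> V3
Condition 1 (no descendant of V7 in the set): holds — descendants of V7 are {V3}; none are in {V4}.
Condition 2 (every backdoor path blocked by {V4}):
  P1: blocked at fork node V4 ∈ conditioning set.
{V4} satisfies the backdoor criterion.

Yes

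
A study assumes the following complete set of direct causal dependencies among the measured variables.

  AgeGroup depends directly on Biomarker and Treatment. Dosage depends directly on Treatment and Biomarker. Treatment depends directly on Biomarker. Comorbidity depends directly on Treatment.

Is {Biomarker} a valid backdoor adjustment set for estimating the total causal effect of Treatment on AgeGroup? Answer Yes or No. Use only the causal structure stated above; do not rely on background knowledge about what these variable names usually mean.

Yes

Backdoor paths from Treatment to AgeGroup (paths whose first edge points into Treatment):
  P1: Treatment <- Biomarker -> AgeGroup
Condition 1 (no descendant of Treatment in the set): holds — descendants of Treatment are {AgeGroup, Comorbidity, Dosage}; none are in {Biomarker}.
Condition 2 (every backdoor path blocked by {Biomarker}):
  P1: blocked at fork node Biomarker ∈ conditioning set.
{Biomarker} satisfies the backdoor criterion.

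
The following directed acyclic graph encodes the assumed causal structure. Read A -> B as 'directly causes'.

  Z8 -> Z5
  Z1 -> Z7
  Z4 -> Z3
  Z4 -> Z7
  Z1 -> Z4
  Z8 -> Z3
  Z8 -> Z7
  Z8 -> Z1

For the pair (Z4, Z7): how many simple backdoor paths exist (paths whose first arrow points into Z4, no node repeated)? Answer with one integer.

A backdoor path from Z4 to Z7 is any simple undirected path whose first edge points into Z4 (i.e. leaves Z4 via a parent).
Parents of Z4: {Z1}.
Enumerating:
  P1: Z4 <- Z1 <- Z8 -> Z7
  P2: Z4 <- Z1 -> Z7
That exhausts the simple backdoor paths. Count: 2.

2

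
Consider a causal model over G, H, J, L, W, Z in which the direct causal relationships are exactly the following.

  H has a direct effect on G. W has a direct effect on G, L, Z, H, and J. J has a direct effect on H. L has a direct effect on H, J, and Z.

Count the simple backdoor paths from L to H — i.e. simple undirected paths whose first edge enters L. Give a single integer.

A backdoor path from L to H is any simple undirected path whose first edge points into L (i.e. leaves L via a parent).
Parents of L: {W}.
Enumerating:
  P1: L <- W -> J -> H
  P2: L <- W -> H
  P3: L <- W -> G <- H
That exhausts the simple backdoor paths. Count: 3.

3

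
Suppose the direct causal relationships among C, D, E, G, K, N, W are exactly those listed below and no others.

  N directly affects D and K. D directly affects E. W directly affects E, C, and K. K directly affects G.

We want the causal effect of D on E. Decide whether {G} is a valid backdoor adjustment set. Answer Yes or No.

Backdoor paths from D to E (paths whose first edge points into D):
  P1: D <- N -> K <- W -> E
Condition 1 (no descendant of D in the set): holds — descendants of D are {E}; none are in {G}.
Condition 2 (every backdoor path blocked by {G}):
  P1: open — collider(s) K are conditioned on (or have a conditioned descendant) and no non-collider on the path is in the set.
{G} does not satisfy the backdoor criterion.

No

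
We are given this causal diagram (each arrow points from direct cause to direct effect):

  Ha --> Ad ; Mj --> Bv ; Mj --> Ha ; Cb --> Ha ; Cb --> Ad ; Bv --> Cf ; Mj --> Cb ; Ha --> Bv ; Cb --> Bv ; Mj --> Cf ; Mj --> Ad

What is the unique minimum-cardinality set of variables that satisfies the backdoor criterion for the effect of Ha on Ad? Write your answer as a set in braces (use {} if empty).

{Cb, Mj}

Variables eligible for adjustment (non-descendants of Ha, excluding Ha and Ad): {Cb, Mj}.
Backdoor paths from Ha to Ad:
  P1: Ha <- Mj -> Cb -> Ad
  P2: Ha <- Mj -> Bv <- Cb -> Ad
  P3: Ha <- Mj -> Cf <- Bv <- Cb -> Ad
  P4: Ha <- Mj -> Ad
  P5: Ha <- Cb <- Mj -> Ad
  P6: Ha <- Cb -> Bv <- Mj -> Ad
  P7: Ha <- Cb -> Bv -> Cf <- Mj -> Ad
  P8: Ha <- Cb -> Ad
The empty set is not sufficient: P1 (Ha <- Mj -> Cb -> Ad) has no collider blocking it and no conditioned non-collider, so it is open.
Try {Cb, Mj}:
  P1: blocked at fork node Mj ∈ conditioning set.
  P2: blocked at fork node Mj ∈ conditioning set.
  P3: blocked at fork node Mj ∈ conditioning set.
  P4: blocked at fork node Mj ∈ conditioning set.
  P5: blocked at chain node Cb ∈ conditioning set.
  P6: blocked at fork node Cb ∈ conditioning set.
  P7: blocked at fork node Cb ∈ conditioning set.
  P8: blocked at fork node Cb ∈ conditioning set.
{Cb, Mj} contains no descendant of Ha and blocks every backdoor path.
Every element of {Cb, Mj} is needed (dropping Cb leaves P8 open; dropping Mj leaves P4 open), so no proper subset is valid.
Among all size-2 subsets of the eligible variables, only {Cb, Mj} blocks every backdoor path, so it is the unique smallest valid adjustment set.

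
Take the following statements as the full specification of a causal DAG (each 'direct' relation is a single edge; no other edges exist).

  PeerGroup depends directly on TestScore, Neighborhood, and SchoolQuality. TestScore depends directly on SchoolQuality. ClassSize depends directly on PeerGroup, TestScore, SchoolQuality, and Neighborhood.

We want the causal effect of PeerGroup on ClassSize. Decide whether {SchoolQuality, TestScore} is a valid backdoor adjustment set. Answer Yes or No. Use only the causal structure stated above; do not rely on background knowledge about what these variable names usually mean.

Backdoor paths from PeerGroup to ClassSize (paths whose first edge points into PeerGroup):
  P1: PeerGroup <- Neighborhood -> ClassSize
  P2: PeerGroup <- SchoolQuality -> TestScore -> ClassSize
  P3: PeerGroup <- SchoolQuality -> ClassSize
  P4: PeerGroup <- TestScore <- SchoolQuality -> ClassSize
  P5: PeerGroup <- TestScore -> ClassSize
Condition 1 (no descendant of PeerGroup in the set): holds — descendants of PeerGroup are {ClassSize}; none are in {SchoolQuality, TestScore}.
Condition 2 (every backdoor path blocked by {SchoolQuality, TestScore}):
  P1: open — no interior node is in the conditioning set.
  P2: blocked at fork node SchoolQuality ∈ conditioning set.
  P3: blocked at fork node SchoolQuality ∈ conditioning set.
  P4: blocked at chain node TestScore ∈ conditioning set.
  P5: blocked at fork node TestScore ∈ conditioning set.
{SchoolQuality, TestScore} does not satisfy the backdoor criterion.

No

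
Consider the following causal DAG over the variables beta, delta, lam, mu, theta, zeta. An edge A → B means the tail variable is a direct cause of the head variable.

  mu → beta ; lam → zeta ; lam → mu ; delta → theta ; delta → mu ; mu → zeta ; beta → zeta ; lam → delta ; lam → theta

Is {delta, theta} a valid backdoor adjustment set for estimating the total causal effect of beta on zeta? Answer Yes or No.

No

Backdoor paths from beta to zeta (paths whose first edge points into beta):
  P1: beta <- mu <- lam -> zeta
  P2: beta <- mu <- delta <- lam -> zeta
  P3: beta <- mu <- delta -> theta <- lam -> zeta
  P4: beta <- mu -> zeta
Condition 1 (no descendant of beta in the set): holds — descendants of beta are {zeta}; none are in {delta, theta}.
Condition 2 (every backdoor path blocked by {delta, theta}):
  P1: open — no interior node is in the conditioning set.
  P2: blocked at chain node delta ∈ conditioning set.
  P3: blocked at fork node delta ∈ conditioning set.
  P4: open — no interior node is in the conditioning set.
{delta, theta} does not satisfy the backdoor criterion.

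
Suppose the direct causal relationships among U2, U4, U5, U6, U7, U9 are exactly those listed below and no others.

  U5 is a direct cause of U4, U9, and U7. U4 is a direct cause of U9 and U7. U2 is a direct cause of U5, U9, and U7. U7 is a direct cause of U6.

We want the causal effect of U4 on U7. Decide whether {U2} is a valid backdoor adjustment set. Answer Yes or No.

Backdoor paths from U4 to U7 (paths whose first edge points into U4):
  P1: U4 <- U5 <- U2 -> U7
  P2: U4 <- U5 -> U9 <- U2 -> U7
  P3: U4 <- U5 -> U7
Condition 1 (no descendant of U4 in the set): holds — descendants of U4 are {U6, U7, U9}; none are in {U2}.
Condition 2 (every backdoor path blocked by {U2}):
  P1: blocked at fork node U2 ∈ conditioning set.
  P2: blocked at collider U9 (neither it nor any descendant is in the conditioning set).
  P3: open — no interior node is in the conditioning set.
{U2} does not satisfy the backdoor criterion.

No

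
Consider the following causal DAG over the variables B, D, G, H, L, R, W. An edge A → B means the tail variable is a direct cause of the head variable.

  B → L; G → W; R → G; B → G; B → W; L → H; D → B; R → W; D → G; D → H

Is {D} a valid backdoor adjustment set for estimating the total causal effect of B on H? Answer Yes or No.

Yes

Backdoor paths from B to H (paths whose first edge points into B):
  P1: B <- D -> H
Condition 1 (no descendant of B in the set): holds — descendants of B are {G, H, L, W}; none are in {D}.
Condition 2 (every backdoor path blocked by {D}):
  P1: blocked at fork node D ∈ conditioning set.
{D} satisfies the backdoor criterion.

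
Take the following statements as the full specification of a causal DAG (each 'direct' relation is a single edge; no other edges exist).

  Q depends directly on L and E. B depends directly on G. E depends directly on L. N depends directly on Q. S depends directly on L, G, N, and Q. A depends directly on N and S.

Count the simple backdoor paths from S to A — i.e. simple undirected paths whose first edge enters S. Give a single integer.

A backdoor path from S to A is any simple undirected path whose first edge points into S (i.e. leaves S via a parent).
Parents of S: {G, L, N, Q}.
Enumerating:
  P1: S <- L -> E -> Q -> N -> A
  P2: S <- L -> Q -> N -> A
  P3: S <- Q -> N -> A
  P4: S <- N -> A
That exhausts the simple backdoor paths. Count: 4.

4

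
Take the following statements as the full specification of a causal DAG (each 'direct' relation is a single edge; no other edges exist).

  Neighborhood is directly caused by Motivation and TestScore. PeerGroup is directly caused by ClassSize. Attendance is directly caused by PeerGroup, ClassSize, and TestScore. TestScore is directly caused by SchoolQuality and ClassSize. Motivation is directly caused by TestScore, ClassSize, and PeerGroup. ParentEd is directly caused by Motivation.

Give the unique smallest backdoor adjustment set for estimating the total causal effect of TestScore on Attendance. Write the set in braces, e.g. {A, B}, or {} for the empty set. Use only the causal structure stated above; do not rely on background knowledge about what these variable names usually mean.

{ClassSize}

Variables eligible for adjustment (non-descendants of TestScore, excluding TestScore and Attendance): {ClassSize, PeerGroup, SchoolQuality}.
Backdoor paths from TestScore to Attendance:
  P1: TestScore <- ClassSize -> PeerGroup -> Attendance
  P2: TestScore <- ClassSize -> Attendance
  P3: TestScore <- ClassSize -> Motivation <- PeerGroup -> Attendance
The empty set is not sufficient: P1 (TestScore <- ClassSize -> PeerGroup -> Attendance) has no collider blocking it and no conditioned non-collider, so it is open.
Try {ClassSize}:
  P1: blocked at fork node ClassSize ∈ conditioning set.
  P2: blocked at fork node ClassSize ∈ conditioning set.
  P3: blocked at fork node ClassSize ∈ conditioning set.
{ClassSize} contains no descendant of TestScore and blocks every backdoor path.
No other singleton works — e.g. {SchoolQuality} leaves P1 open — so {ClassSize} is the unique smallest valid adjustment set.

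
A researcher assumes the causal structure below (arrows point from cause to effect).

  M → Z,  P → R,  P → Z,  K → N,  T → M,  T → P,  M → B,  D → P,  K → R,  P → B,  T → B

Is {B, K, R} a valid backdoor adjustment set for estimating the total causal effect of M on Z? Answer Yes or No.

Backdoor paths from M to Z (paths whose first edge points into M):
  P1: M <- T -> P -> Z
  P2: M <- T -> B <- P -> Z
Condition 1 (no descendant of M in the set): FAILS — B is a descendant of M.
Condition 2 (every backdoor path blocked by {B, K, R}):
  P1: open — no interior node is in the conditioning set.
  P2: open — collider(s) B are conditioned on (or have a conditioned descendant) and no non-collider on the path is in the set.
{B, K, R} does not satisfy the backdoor criterion.

No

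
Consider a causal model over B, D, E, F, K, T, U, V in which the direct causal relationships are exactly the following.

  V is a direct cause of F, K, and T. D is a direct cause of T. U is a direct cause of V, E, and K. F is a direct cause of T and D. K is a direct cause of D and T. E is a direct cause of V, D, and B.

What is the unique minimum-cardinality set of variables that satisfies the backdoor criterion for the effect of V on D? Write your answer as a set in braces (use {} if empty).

Variables eligible for adjustment (non-descendants of V, excluding V and D): {B, E, U}.
Backdoor paths from V to D:
  P1: V <- U -> E -> D
  P2: V <- U -> K -> D
  P3: V <- U -> K -> T <- F -> D
  P4: V <- U -> K -> T <- D
  P5: V <- E <- U -> K -> D
  P6: V <- E <- U -> K -> T <- F -> D
  P7: V <- E <- U -> K -> T <- D
  P8: V <- E -> D
The empty set is not sufficient: P1 (V <- U -> E -> D) has no collider blocking it and no conditioned non-collider, so it is open.
Try {E, U}:
  P1: blocked at fork node U ∈ conditioning set.
  P2: blocked at fork node U ∈ conditioning set.
  P3: blocked at fork node U ∈ conditioning set.
  P4: blocked at fork node U ∈ conditioning set.
  P5: blocked at chain node E ∈ conditioning set.
  P6: blocked at chain node E ∈ conditioning set.
  P7: blocked at chain node E ∈ conditioning set.
  P8: blocked at fork node E ∈ conditioning set.
{E, U} contains no descendant of V and blocks every backdoor path.
Every element of {E, U} is needed (dropping E leaves P8 open; dropping U leaves P2 open), so no proper subset is valid.
Among all size-2 subsets of the eligible variables, only {E, U} blocks every backdoor path, so it is the unique smallest valid adjustment set.

{E, U}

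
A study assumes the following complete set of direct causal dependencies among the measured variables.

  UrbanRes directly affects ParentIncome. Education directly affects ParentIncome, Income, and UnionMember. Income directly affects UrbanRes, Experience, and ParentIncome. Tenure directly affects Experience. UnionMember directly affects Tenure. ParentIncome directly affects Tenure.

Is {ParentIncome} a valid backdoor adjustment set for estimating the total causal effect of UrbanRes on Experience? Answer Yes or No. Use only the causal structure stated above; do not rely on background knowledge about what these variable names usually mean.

No

Backdoor paths from UrbanRes to Experience (paths whose first edge points into UrbanRes):
  P1: UrbanRes <- Income <- Education -> ParentIncome -> Tenure -> Experience
  P2: UrbanRes <- Income <- Education -> UnionMember -> Tenure -> Experience
  P3: UrbanRes <- Income -> ParentIncome <- Education -> UnionMember -> Tenure -> Experience
  P4: UrbanRes <- Income -> ParentIncome -> Tenure -> Experience
  P5: UrbanRes <- Income -> Experience
Condition 1 (no descendant of UrbanRes in the set): FAILS — ParentIncome is a descendant of UrbanRes.
Condition 2 (every backdoor path blocked by {ParentIncome}):
  P1: blocked at chain node ParentIncome ∈ conditioning set.
  P2: open — no interior node is in the conditioning set.
  P3: open — collider(s) ParentIncome are conditioned on (or have a conditioned descendant) and no non-collider on the path is in the set.
  P4: blocked at chain node ParentIncome ∈ conditioning set.
  P5: open — no interior node is in the conditioning set.
{ParentIncome} does not satisfy the backdoor criterion.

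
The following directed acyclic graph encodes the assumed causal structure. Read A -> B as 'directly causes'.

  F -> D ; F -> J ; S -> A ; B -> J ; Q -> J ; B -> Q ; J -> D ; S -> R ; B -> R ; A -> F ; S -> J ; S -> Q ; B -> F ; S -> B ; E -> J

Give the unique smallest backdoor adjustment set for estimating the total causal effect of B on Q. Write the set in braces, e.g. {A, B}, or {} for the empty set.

{S}

Variables eligible for adjustment (non-descendants of B, excluding B and Q): {A, E, S}.
Backdoor paths from B to Q:
  P1: B <- S -> A -> F -> J <- Q
  P2: B <- S -> A -> F -> D <- J <- Q
  P3: B <- S -> Q
  P4: B <- S -> J <- Q
The empty set is not sufficient: P3 (B <- S -> Q) has no collider blocking it and no conditioned non-collider, so it is open.
Try {S}:
  P1: blocked at fork node S ∈ conditioning set.
  P2: blocked at fork node S ∈ conditioning set.
  P3: blocked at fork node S ∈ conditioning set.
  P4: blocked at fork node S ∈ conditioning set.
{S} contains no descendant of B and blocks every backdoor path.
No other singleton works — e.g. {A} leaves P3 open — so {S} is the unique smallest valid adjustment set.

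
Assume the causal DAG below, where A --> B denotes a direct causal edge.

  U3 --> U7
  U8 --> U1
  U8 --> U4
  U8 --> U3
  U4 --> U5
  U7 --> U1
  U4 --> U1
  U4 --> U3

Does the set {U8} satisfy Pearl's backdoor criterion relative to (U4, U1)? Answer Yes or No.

Yes

Backdoor paths from U4 to U1 (paths whose first edge points into U4):
  P1: U4 <- U8 -> U3 -> U7 -> U1
  P2: U4 <- U8 -> U1
Condition 1 (no descendant of U4 in the set): holds — descendants of U4 are {U1, U3, U5, U7}; none are in {U8}.
Condition 2 (every backdoor path blocked by {U8}):
  P1: blocked at fork node U8 ∈ conditioning set.
  P2: blocked at fork node U8 ∈ conditioning set.
{U8} satisfies the backdoor criterion.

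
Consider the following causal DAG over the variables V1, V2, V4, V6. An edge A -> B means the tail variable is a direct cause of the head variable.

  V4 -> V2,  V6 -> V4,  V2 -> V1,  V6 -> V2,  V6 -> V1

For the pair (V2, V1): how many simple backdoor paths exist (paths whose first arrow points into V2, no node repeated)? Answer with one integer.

A backdoor path from V2 to V1 is any simple undirected path whose first edge points into V2 (i.e. leaves V2 via a parent).
Parents of V2: {V4, V6}.
Enumerating:
  P1: V2 <- V6 -> V1
  P2: V2 <- V4 <- V6 -> V1
That exhausts the simple backdoor paths. Count: 2.

2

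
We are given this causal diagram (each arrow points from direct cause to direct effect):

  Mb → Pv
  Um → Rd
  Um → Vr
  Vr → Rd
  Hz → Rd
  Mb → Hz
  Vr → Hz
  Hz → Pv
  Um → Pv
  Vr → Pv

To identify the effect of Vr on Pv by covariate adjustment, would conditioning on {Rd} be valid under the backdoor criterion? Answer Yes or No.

No

Backdoor paths from Vr to Pv (paths whose first edge points into Vr):
  P1: Vr <- Um -> Pv
  P2: Vr <- Um -> Rd <- Hz <- Mb -> Pv
  P3: Vr <- Um -> Rd <- Hz -> Pv
Condition 1 (no descendant of Vr in the set): FAILS — Rd is a descendant of Vr.
Condition 2 (every backdoor path blocked by {Rd}):
  P1: open — no interior node is in the conditioning set.
  P2: open — collider(s) Rd are conditioned on (or have a conditioned descendant) and no non-collider on the path is in the set.
  P3: open — collider(s) Rd are conditioned on (or have a conditioned descendant) and no non-collider on the path is in the set.
{Rd} does not satisfy the backdoor criterion.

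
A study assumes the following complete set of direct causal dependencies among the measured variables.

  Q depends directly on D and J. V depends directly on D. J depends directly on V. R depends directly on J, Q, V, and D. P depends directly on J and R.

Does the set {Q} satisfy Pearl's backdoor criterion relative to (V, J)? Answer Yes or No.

No

Backdoor paths from V to J (paths whose first edge points into V):
  P1: V <- D -> Q <- J
  P2: V <- D -> Q -> R <- J
  P3: V <- D -> Q -> R -> P <- J
  P4: V <- D -> R <- J
  P5: V <- D -> R <- Q <- J
  P6: V <- D -> R -> P <- J
Condition 1 (no descendant of V in the set): FAILS — Q is a descendant of V.
Condition 2 (every backdoor path blocked by {Q}):
  P1: open — collider(s) Q are conditioned on (or have a conditioned descendant) and no non-collider on the path is in the set.
  P2: blocked at chain node Q ∈ conditioning set.
  P3: blocked at chain node Q ∈ conditioning set.
  P4: blocked at collider R (neither it nor any descendant is in the conditioning set).
  P5: blocked at collider R (neither it nor any descendant is in the conditioning set).
  P6: blocked at collider P (neither it nor any descendant is in the conditioning set).
{Q} does not satisfy the backdoor criterion.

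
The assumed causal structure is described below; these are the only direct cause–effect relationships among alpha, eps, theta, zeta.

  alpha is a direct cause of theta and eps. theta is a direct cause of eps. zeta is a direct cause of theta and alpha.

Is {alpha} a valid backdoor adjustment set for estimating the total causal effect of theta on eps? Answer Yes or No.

Backdoor paths from theta to eps (paths whose first edge points into theta):
  P1: theta <- zeta -> alpha -> eps
  P2: theta <- alpha -> eps
Condition 1 (no descendant of theta in the set): holds — descendants of theta are {eps}; none are in {alpha}.
Condition 2 (every backdoor path blocked by {alpha}):
  P1: blocked at chain node alpha ∈ conditioning set.
  P2: blocked at fork node alpha ∈ conditioning set.
{alpha} satisfies the backdoor criterion.

Yes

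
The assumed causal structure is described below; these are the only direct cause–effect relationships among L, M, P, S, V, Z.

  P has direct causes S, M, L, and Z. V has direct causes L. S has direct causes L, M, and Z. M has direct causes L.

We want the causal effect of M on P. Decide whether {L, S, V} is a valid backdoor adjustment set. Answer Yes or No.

Backdoor paths from M to P (paths whose first edge points into M):
  P1: M <- L -> S <- Z -> P
  P2: M <- L -> S -> P
  P3: M <- L -> P
Condition 1 (no descendant of M in the set): FAILS — S is a descendant of M.
Condition 2 (every backdoor path blocked by {L, S, V}):
  P1: blocked at fork node L ∈ conditioning set.
  P2: blocked at fork node L ∈ conditioning set.
  P3: blocked at fork node L ∈ conditioning set.
{L, S, V} does not satisfy the backdoor criterion.

No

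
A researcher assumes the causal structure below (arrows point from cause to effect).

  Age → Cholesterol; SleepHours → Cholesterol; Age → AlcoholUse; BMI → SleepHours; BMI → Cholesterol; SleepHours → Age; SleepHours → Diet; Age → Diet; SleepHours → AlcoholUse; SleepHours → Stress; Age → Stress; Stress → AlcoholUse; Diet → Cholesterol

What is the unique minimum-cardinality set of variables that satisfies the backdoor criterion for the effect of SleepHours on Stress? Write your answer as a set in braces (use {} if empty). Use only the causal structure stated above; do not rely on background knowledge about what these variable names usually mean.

{}

Variables eligible for adjustment (non-descendants of SleepHours, excluding SleepHours and Stress): {BMI}.
Backdoor paths from SleepHours to Stress:
  P1: SleepHours <- BMI -> Cholesterol <- Age -> Stress
  P2: SleepHours <- BMI -> Cholesterol <- Age -> AlcoholUse <- Stress
  P3: SleepHours <- BMI -> Cholesterol <- Diet <- Age -> Stress
  P4: SleepHours <- BMI -> Cholesterol <- Diet <- Age -> AlcoholUse <- Stress
Each backdoor path contains an unconditioned collider, so every path is already blocked with the empty conditioning set:
  P1: blocked at collider Cholesterol (neither it nor any descendant is in the conditioning set).
  P2: blocked at collider Cholesterol (neither it nor any descendant is in the conditioning set).
  P3: blocked at collider Cholesterol (neither it nor any descendant is in the conditioning set).
  P4: blocked at collider Cholesterol (neither it nor any descendant is in the conditioning set).
The empty set is therefore the unique smallest valid set.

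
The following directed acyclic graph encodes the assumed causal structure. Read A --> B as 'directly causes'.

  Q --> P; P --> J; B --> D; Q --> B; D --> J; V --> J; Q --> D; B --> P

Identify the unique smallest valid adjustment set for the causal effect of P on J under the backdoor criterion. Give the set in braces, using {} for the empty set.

Variables eligible for adjustment (non-descendants of P, excluding P and J): {B, D, Q, V}.
Backdoor paths from P to J:
  P1: P <- Q -> B -> D -> J
  P2: P <- Q -> D -> J
  P3: P <- B <- Q -> D -> J
  P4: P <- B -> D -> J
The empty set is not sufficient: P1 (P <- Q -> B -> D -> J) has no collider blocking it and no conditioned non-collider, so it is open.
Try {D}:
  P1: blocked at chain node D ∈ conditioning set.
  P2: blocked at chain node D ∈ conditioning set.
  P3: blocked at chain node D ∈ conditioning set.
  P4: blocked at chain node D ∈ conditioning set.
{D} contains no descendant of P and blocks every backdoor path.
No other singleton works — e.g. {V} leaves P1 open — so {D} is the unique smallest valid adjustment set.

{D}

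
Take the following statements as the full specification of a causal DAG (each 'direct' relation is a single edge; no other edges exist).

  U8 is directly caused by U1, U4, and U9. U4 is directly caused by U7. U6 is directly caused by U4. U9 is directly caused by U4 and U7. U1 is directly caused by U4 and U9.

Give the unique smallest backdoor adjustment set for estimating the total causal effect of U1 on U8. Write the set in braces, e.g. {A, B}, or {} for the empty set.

{U4, U9}

Variables eligible for adjustment (non-descendants of U1, excluding U1 and U8): {U4, U6, U7, U9}.
Backdoor paths from U1 to U8:
  P1: U1 <- U4 <- U7 -> U9 -> U8
  P2: U1 <- U4 -> U9 -> U8
  P3: U1 <- U4 -> U8
  P4: U1 <- U9 <- U7 -> U4 -> U8
  P5: U1 <- U9 <- U4 -> U8
  P6: U1 <- U9 -> U8
The empty set is not sufficient: P1 (U1 <- U4 <- U7 -> U9 -> U8) has no collider blocking it and no conditioned non-collider, so it is open.
Try {U4, U9}:
  P1: blocked at chain node U4 ∈ conditioning set.
  P2: blocked at fork node U4 ∈ conditioning set.
  P3: blocked at fork node U4 ∈ conditioning set.
  P4: blocked at chain node U9 ∈ conditioning set.
  P5: blocked at chain node U9 ∈ conditioning set.
  P6: blocked at fork node U9 ∈ conditioning set.
{U4, U9} contains no descendant of U1 and blocks every backdoor path.
Every element of {U4, U9} is needed (dropping U4 leaves P3 open; dropping U9 leaves P6 open), so no proper subset is valid.
Among all size-2 subsets of the eligible variables, only {U4, U9} blocks every backdoor path, so it is the unique smallest valid adjustment set.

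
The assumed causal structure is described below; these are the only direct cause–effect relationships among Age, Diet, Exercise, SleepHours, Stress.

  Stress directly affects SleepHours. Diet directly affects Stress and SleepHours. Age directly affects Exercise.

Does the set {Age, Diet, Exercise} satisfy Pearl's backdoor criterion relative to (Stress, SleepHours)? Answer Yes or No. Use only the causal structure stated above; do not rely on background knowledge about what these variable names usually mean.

Backdoor paths from Stress to SleepHours (paths whose first edge points into Stress):
  P1: Stress <- Diet -> SleepHours
Condition 1 (no descendant of Stress in the set): holds — descendants of Stress are {SleepHours}; none are in {Age, Diet, Exercise}.
Condition 2 (every backdoor path blocked by {Age, Diet, Exercise}):
  P1: blocked at fork node Diet ∈ conditioning set.
{Age, Diet, Exercise} satisfies the backdoor criterion.

Yes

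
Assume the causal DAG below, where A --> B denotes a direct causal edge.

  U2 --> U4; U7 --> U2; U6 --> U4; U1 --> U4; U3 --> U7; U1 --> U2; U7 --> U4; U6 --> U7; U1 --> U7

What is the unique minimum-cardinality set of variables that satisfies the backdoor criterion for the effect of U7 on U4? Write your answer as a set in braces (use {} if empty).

{U1, U6}

Variables eligible for adjustment (non-descendants of U7, excluding U7 and U4): {U1, U3, U6}.
Backdoor paths from U7 to U4:
  P1: U7 <- U1 -> U2 -> U4
  P2: U7 <- U1 -> U4
  P3: U7 <- U6 -> U4
The empty set is not sufficient: P1 (U7 <- U1 -> U2 -> U4) has no collider blocking it and no conditioned non-collider, so it is open.
Try {U1, U6}:
  P1: blocked at fork node U1 ∈ conditioning set.
  P2: blocked at fork node U1 ∈ conditioning set.
  P3: blocked at fork node U6 ∈ conditioning set.
{U1, U6} contains no descendant of U7 and blocks every backdoor path.
Every element of {U1, U6} is needed (dropping U1 leaves P1 open; dropping U6 leaves P3 open), so no proper subset is valid.
Among all size-2 subsets of the eligible variables, only {U1, U6} blocks every backdoor path, so it is the unique smallest valid adjustment set.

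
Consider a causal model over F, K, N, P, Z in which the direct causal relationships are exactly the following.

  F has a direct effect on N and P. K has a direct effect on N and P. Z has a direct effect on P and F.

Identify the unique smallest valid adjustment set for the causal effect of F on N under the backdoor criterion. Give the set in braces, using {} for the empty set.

{}

Variables eligible for adjustment (non-descendants of F, excluding F and N): {K, Z}.
Backdoor paths from F to N:
  P1: F <- Z -> P <- K -> N
Each backdoor path contains an unconditioned collider, so every path is already blocked with the empty conditioning set:
  P1: blocked at collider P (neither it nor any descendant is in the conditioning set).
The empty set is therefore the unique smallest valid set.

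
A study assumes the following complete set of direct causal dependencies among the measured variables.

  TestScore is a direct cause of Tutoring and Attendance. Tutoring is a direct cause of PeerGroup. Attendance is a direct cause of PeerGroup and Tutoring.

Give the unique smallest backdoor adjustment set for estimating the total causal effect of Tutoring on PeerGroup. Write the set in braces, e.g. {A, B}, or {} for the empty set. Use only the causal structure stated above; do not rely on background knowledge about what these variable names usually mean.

Variables eligible for adjustment (non-descendants of Tutoring, excluding Tutoring and PeerGroup): {Attendance, TestScore}.
Backdoor paths from Tutoring to PeerGroup:
  P1: Tutoring <- TestScore -> Attendance -> PeerGroup
  P2: Tutoring <- Attendance -> PeerGroup
The empty set is not sufficient: P1 (Tutoring <- TestScore -> Attendance -> PeerGroup) has no collider blocking it and no conditioned non-collider, so it is open.
Try {Attendance}:
  P1: blocked at chain node Attendance ∈ conditioning set.
  P2: blocked at fork node Attendance ∈ conditioning set.
{Attendance} contains no descendant of Tutoring and blocks every backdoor path.
No other singleton works — e.g. {TestScore} leaves P2 open — so {Attendance} is the unique smallest valid adjustment set.

{Attendance}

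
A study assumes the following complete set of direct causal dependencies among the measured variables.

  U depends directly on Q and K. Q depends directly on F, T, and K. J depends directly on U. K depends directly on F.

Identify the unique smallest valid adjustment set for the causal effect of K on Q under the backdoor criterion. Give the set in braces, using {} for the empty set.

Variables eligible for adjustment (non-descendants of K, excluding K and Q): {F, T}.
Backdoor paths from K to Q:
  P1: K <- F -> Q
The empty set is not sufficient: P1 (K <- F -> Q) has no collider blocking it and no conditioned non-collider, so it is open.
Try {F}:
  P1: blocked at fork node F ∈ conditioning set.
{F} contains no descendant of K and blocks every backdoor path.
No other singleton works — e.g. {T} leaves P1 open — so {F} is the unique smallest valid adjustment set.

{F}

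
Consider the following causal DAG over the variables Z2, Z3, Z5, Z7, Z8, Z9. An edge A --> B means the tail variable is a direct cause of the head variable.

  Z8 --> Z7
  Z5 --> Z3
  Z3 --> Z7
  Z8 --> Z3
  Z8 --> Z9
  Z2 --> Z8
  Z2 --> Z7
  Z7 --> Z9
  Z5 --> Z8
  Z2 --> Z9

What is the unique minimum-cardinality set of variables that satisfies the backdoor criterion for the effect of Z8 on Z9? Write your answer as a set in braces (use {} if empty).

Variables eligible for adjustment (non-descendants of Z8, excluding Z8 and Z9): {Z2, Z5}.
Backdoor paths from Z8 to Z9:
  P1: Z8 <- Z5 -> Z3 -> Z7 <- Z2 -> Z9
  P2: Z8 <- Z5 -> Z3 -> Z7 -> Z9
  P3: Z8 <- Z2 -> Z7 -> Z9
  P4: Z8 <- Z2 -> Z9
The empty set is not sufficient: P2 (Z8 <- Z5 -> Z3 -> Z7 -> Z9) has no collider blocking it and no conditioned non-collider, so it is open.
Try {Z2, Z5}:
  P1: blocked at fork node Z5 ∈ conditioning set.
  P2: blocked at fork node Z5 ∈ conditioning set.
  P3: blocked at fork node Z2 ∈ conditioning set.
  P4: blocked at fork node Z2 ∈ conditioning set.
{Z2, Z5} contains no descendant of Z8 and blocks every backdoor path.
Every element of {Z2, Z5} is needed (dropping Z2 leaves P3 open; dropping Z5 leaves P2 open), so no proper subset is valid.
Among all size-2 subsets of the eligible variables, only {Z2, Z5} blocks every backdoor path, so it is the unique smallest valid adjustment set.

{Z2, Z5}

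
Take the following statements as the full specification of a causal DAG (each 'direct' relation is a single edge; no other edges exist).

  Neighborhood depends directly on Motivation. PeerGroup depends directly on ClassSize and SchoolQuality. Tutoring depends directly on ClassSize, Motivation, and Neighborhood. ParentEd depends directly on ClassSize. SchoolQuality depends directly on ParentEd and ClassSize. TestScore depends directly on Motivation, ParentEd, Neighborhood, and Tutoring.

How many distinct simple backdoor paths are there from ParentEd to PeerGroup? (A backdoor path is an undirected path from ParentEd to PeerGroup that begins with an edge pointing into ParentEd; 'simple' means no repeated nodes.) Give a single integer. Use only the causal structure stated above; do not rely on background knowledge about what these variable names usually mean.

2

A backdoor path from ParentEd to PeerGroup is any simple undirected path whose first edge points into ParentEd (i.e. leaves ParentEd via a parent).
Parents of ParentEd: {ClassSize}.
Enumerating:
  P1: ParentEd <- ClassSize -> SchoolQuality -> PeerGroup
  P2: ParentEd <- ClassSize -> PeerGroup
That exhausts the simple backdoor paths. Count: 2.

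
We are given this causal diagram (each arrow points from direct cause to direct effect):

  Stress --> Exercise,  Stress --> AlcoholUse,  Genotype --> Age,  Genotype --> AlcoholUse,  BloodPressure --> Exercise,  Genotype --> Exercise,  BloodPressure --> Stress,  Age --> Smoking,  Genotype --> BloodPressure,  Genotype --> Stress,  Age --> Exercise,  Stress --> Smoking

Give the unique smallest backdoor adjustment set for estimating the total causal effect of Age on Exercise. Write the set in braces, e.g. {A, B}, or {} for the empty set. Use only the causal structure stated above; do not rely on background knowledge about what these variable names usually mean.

{Genotype}

Variables eligible for adjustment (non-descendants of Age, excluding Age and Exercise): {AlcoholUse, BloodPressure, Genotype, Stress}.
Backdoor paths from Age to Exercise:
  P1: Age <- Genotype -> BloodPressure -> Stress -> Exercise
  P2: Age <- Genotype -> BloodPressure -> Exercise
  P3: Age <- Genotype -> Stress <- BloodPressure -> Exercise
  P4: Age <- Genotype -> Stress -> Exercise
  P5: Age <- Genotype -> AlcoholUse <- Stress <- BloodPressure -> Exercise
  P6: Age <- Genotype -> AlcoholUse <- Stress -> Exercise
  P7: Age <- Genotype -> Exercise
The empty set is not sufficient: P1 (Age <- Genotype -> BloodPressure -> Stress -> Exercise) has no collider blocking it and no conditioned non-collider, so it is open.
Try {Genotype}:
  P1: blocked at fork node Genotype ∈ conditioning set.
  P2: blocked at fork node Genotype ∈ conditioning set.
  P3: blocked at fork node Genotype ∈ conditioning set.
  P4: blocked at fork node Genotype ∈ conditioning set.
  P5: blocked at fork node Genotype ∈ conditioning set.
  P6: blocked at fork node Genotype ∈ conditioning set.
  P7: blocked at fork node Genotype ∈ conditioning set.
{Genotype} contains no descendant of Age and blocks every backdoor path.
No other singleton works — e.g. {BloodPressure} leaves P4 open — so {Genotype} is the unique smallest valid adjustment set.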